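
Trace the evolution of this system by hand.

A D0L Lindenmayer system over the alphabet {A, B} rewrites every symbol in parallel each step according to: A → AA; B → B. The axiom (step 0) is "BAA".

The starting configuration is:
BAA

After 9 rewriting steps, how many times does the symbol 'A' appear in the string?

step 0: BAA
step 1: BAAAA
step 2: BAAAAAAAA
step 3: BAAAAAAAAAAAAAAAA
step 4: BAAAAAAAAAAAAAAAAAAAAAAAAAAAAAAAA
step 5: BAAAAAAAAAAAAAAAAAAAAAAAAAAAAAAAAAAAAAAAAAAAAAAAAAAAAAAAAAAAAAAAA
step 6: BAAAAAAAAAAAAAAAAAAAAAAAAAAAAAAAAAAAAAAAAAAAAAAAAAAAAAAAAA…AAAAAAAAAAAAAAAAAAAAAAAAAAAAAAAAAAAAAAAAAAAAAAAAAAAAAAAAAA  (len 129)
step 7: BAAAAAAAAAAAAAAAAAAAAAAAAAAAAAAAAAAAAAAAAAAAAAAAAAAAAAAAAA…AAAAAAAAAAAAAAAAAAAAAAAAAAAAAAAAAAAAAAAAAAAAAAAAAAAAAAAAAA  (len 257)
step 8: BAAAAAAAAAAAAAAAAAAAAAAAAAAAAAAAAAAAAAAAAAAAAAAAAAAAAAAAAA…AAAAAAAAAAAAAAAAAAAAAAAAAAAAAAAAAAAAAAAAAAAAAAAAAAAAAAAAAA  (len 513)
step 9: BAAAAAAAAAAAAAAAAAAAAAAAAAAAAAAAAAAAAAAAAAAAAAAAAAAAAAAAAA…AAAAAAAAAAAAAAAAAAAAAAAAAAAAAAAAAAAAAAAAAAAAAAAAAAAAAAAAAA  (len 1025)

1024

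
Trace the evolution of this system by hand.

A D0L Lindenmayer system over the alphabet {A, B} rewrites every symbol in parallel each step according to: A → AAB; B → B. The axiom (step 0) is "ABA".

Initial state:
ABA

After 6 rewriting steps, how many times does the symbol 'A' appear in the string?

128

0) ABA
1) AABBAAB
2) AABAABBBAABAABB
3) AABAABBAABAABBBBAABAABBAABAABBB
4) AABAABBAABAABBBAABAABBAABAABBBBBAABAABBAABAABBBAABAABBAABAABBBB
5) AABAABBAABAABBBAABAABBAABAABBBBAABAABBAABAABBBAABAABBAABAA…BBAABAABBBAABAABBAABAABBBBAABAABBAABAABBBAABAABBAABAABBBBB  (len 127)
6) AABAABBAABAABBBAABAABBAABAABBBBAABAABBAABAABBBAABAABBAABAA…BAABAABBBAABAABBAABAABBBBAABAABBAABAABBBAABAABBAABAABBBBBB  (len 255)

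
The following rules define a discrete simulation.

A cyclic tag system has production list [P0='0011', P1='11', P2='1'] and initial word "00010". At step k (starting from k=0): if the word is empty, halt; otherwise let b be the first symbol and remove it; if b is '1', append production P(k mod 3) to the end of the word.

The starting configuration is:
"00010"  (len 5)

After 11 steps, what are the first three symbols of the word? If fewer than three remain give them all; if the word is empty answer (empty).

step 0: "00010"  (len 5)
step 1: "0010"  (len 4)
step 2: "010"  (len 3)
step 3: "10"  (len 2)
step 4: "00011"  (len 5)
step 5: "0011"  (len 4)
step 6: "011"  (len 3)
step 7: "11"  (len 2)
step 8: "111"  (len 3)
step 9: "111"  (len 3)
step 10: "110011"  (len 6)
step 11: "1001111"  (len 7)

100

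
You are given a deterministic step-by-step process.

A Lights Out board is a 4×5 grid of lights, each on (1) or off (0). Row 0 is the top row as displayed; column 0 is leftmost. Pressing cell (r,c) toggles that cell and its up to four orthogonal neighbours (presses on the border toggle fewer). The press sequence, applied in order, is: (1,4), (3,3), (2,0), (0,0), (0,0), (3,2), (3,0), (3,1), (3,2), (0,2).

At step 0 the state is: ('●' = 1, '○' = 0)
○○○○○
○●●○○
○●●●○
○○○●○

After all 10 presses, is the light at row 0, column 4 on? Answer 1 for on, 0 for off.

0) ○○○○○
○●●○○
○●●●○
○○○●○
1) ○○○○●
○●●●●
○●●●●
○○○●○
2) ○○○○●
○●●●●
○●●○●
○○●○●
3) ○○○○●
●●●●●
●○●○●
●○●○●
4) ●●○○●
○●●●●
●○●○●
●○●○●
5) ○○○○●
●●●●●
●○●○●
●○●○●
6) ○○○○●
●●●●●
●○○○●
●●○●●
7) ○○○○●
●●●●●
○○○○●
○○○●●
8) ○○○○●
●●●●●
○●○○●
●●●●●
9) ○○○○●
●●●●●
○●●○●
●○○○●
10) ○●●●●
●●○●●
○●●○●
●○○○●

1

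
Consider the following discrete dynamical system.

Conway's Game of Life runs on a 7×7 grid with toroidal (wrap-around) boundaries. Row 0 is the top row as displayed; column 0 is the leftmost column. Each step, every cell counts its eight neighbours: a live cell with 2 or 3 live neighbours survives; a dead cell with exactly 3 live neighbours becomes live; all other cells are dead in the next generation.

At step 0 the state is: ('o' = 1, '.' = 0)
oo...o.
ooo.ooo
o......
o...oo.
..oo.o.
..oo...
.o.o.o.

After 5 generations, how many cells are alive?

10

0) oo...o.
ooo.ooo
o......
o...oo.
..oo.o.
..oo...
.o.o.o.
1) ...o...
..o.oo.
...o...
.o.ooo.
.oo..oo
.o.....
oo.o..o
2) oo.o.oo
..o.o..
.......
oo.o.oo
.o.o.oo
.....o.
oo.....
3) ...oooo
ooooooo
ooooooo
.o...o.
.o.....
.oo.oo.
.oo.oo.
4) .......
.......
.......
...o.o.
oo..oo.
o...oo.
oo.....
5) .......
.......
.......
.....oo
oo.o...
....oo.
oo....o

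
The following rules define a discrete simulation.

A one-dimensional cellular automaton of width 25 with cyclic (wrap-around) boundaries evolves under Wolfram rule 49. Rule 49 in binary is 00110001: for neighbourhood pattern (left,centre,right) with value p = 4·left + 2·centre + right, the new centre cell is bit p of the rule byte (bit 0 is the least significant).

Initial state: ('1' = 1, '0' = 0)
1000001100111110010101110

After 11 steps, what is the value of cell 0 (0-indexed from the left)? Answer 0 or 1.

t=0: 1000001100111110010101110
t=1: 0111100010000001001010001
t=2: 1000011001111100100101100
t=3: 0111000100000010010010010
t=4: 0000110011111001001001001
t=5: 1110001000000100100100100
t=6: 0001100111110010010010010
t=7: 1100010000001001001001001
t=8: 0011001111100100100100100
t=9: 1000100000010010010010011
t=10: 0110011111001001001001000
t=11: 0001000000100100100100111

0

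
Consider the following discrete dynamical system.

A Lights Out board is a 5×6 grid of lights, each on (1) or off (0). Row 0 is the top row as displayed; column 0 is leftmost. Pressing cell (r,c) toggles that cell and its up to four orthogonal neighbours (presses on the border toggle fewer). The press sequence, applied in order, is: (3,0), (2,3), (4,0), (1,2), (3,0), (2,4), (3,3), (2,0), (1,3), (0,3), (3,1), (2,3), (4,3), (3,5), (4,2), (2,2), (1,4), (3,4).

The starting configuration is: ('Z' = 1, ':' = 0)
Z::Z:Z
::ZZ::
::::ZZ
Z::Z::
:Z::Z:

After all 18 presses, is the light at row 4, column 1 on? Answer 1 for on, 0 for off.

0

0) Z::Z:Z
::ZZ::
::::ZZ
Z::Z::
:Z::Z:
1) Z::Z:Z
::ZZ::
Z:::ZZ
:Z:Z::
ZZ::Z:
2) Z::Z:Z
::Z:::
Z:ZZ:Z
:Z::::
ZZ::Z:
3) Z::Z:Z
::Z:::
Z:ZZ:Z
ZZ::::
::::Z:
4) Z:ZZ:Z
:Z:Z::
Z::Z:Z
ZZ::::
::::Z:
5) Z:ZZ:Z
:Z:Z::
:::Z:Z
::::::
Z:::Z:
6) Z:ZZ:Z
:Z:ZZ:
::::Z:
::::Z:
Z:::Z:
7) Z:ZZ:Z
:Z:ZZ:
:::ZZ:
::ZZ::
Z::ZZ:
8) Z:ZZ:Z
ZZ:ZZ:
ZZ:ZZ:
Z:ZZ::
Z::ZZ:
9) Z:Z::Z
ZZZ:::
ZZ::Z:
Z:ZZ::
Z::ZZ:
10) Z::ZZZ
ZZZZ::
ZZ::Z:
Z:ZZ::
Z::ZZ:
11) Z::ZZZ
ZZZZ::
Z:::Z:
:Z:Z::
ZZ:ZZ:
12) Z::ZZZ
ZZZ:::
Z:ZZ::
:Z::::
ZZ:ZZ:
13) Z::ZZZ
ZZZ:::
Z:ZZ::
:Z:Z::
ZZZ:::
14) Z::ZZZ
ZZZ:::
Z:ZZ:Z
:Z:ZZZ
ZZZ::Z
15) Z::ZZZ
ZZZ:::
Z:ZZ:Z
:ZZZZZ
Z::Z:Z
16) Z::ZZZ
ZZ::::
ZZ:::Z
:Z:ZZZ
Z::Z:Z
17) Z::Z:Z
ZZ:ZZZ
ZZ::ZZ
:Z:ZZZ
Z::Z:Z
18) Z::Z:Z
ZZ:ZZZ
ZZ:::Z
:Z::::
Z::ZZZ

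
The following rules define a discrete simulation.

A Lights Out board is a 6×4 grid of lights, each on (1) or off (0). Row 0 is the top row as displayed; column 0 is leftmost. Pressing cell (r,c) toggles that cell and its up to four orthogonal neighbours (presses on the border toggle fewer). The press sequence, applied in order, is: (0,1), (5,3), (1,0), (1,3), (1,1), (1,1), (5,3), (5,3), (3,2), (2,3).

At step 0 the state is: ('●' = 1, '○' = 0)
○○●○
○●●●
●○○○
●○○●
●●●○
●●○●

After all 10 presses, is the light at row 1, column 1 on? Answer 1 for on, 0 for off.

[0] ○○●○
○●●●
●○○○
●○○●
●●●○
●●○●
[1] ●●○○
○○●●
●○○○
●○○●
●●●○
●●○●
[2] ●●○○
○○●●
●○○○
●○○●
●●●●
●●●○
[3] ○●○○
●●●●
○○○○
●○○●
●●●●
●●●○
[4] ○●○●
●●○○
○○○●
●○○●
●●●●
●●●○
[5] ○○○●
○○●○
○●○●
●○○●
●●●●
●●●○
[6] ○●○●
●●○○
○○○●
●○○●
●●●●
●●●○
[7] ○●○●
●●○○
○○○●
●○○●
●●●○
●●○●
[8] ○●○●
●●○○
○○○●
●○○●
●●●●
●●●○
[9] ○●○●
●●○○
○○●●
●●●○
●●○●
●●●○
[10] ○●○●
●●○●
○○○○
●●●●
●●○●
●●●○

1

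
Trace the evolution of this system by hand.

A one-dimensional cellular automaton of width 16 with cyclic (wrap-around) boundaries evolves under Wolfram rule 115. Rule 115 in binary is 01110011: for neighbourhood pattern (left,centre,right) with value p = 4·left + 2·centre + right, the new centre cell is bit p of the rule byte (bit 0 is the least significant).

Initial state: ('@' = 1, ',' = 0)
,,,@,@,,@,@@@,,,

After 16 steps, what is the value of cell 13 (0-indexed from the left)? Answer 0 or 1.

k=0  ,,,@,@,,@,@@@,,,
k=1  @@@,@,@@,@,,@@@@
k=2  ,,@@,@,@@,@@,,,,
k=3  @@,@@,@,@@,@@@@@
k=4  ,@@,@@,@,@@,,,,,
k=5  @,@@,@@,@,@@@@@@
k=6  @@,@@,@@,@,,,,,,
k=7  ,@@,@@,@@,@@@@@@
k=8  @,@@,@@,@@,,,,,@
k=9  @@,@@,@@,@@@@@@,
k=10  ,@@,@@,@@,,,,,@@
k=11  @,@@,@@,@@@@@@,@
k=12  @@,@@,@@,,,,,@@,
k=13  ,@@,@@,@@@@@@,@@
k=14  @,@@,@@,,,,,@@,@
k=15  @@,@@,@@@@@@,@@,
k=16  ,@@,@@,,,,,@@,@@

0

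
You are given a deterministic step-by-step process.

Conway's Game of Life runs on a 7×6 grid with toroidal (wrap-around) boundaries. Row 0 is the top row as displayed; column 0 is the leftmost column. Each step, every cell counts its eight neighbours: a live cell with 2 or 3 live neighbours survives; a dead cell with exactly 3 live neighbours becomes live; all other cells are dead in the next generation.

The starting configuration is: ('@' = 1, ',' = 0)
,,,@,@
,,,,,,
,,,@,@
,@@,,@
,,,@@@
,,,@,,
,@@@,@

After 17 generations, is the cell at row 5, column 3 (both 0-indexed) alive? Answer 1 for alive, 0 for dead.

0) ,,,@,@
,,,,,,
,,,@,@
,@@,,@
,,,@@@
,,,@,,
,@@@,@
1) @,,@,,
,,,,,,
@,@,@,
,,@,,@
@,,@,@
@,,,,@
@,,@,,
2) ,,,,,,
,@,@,@
,@,@,@
,,@,,,
,@,,,,
,@,,,,
@@,,@,
3) ,@@,@@
,,,,,,
,@,@,,
@@@,,,
,@@,,,
,@@,,,
@@,,,,
4) ,@@,,@
@@,@@,
@@,,,,
@,,@,,
,,,@,,
,,,,,,
,,,@,@
5) ,@,,,@
,,,@@,
,,,@@,
@@@,,,
,,,,,,
,,,,@,
@,@,@,
6) @@@,,@
,,@@,@
,@,,@@
,@@@,,
,@,,,,
,,,@,@
@@,@@,
7) ,,,,,,
,,,@,,
,@,,,@
,@,@@,
@@,@@,
,@,@,@
,,,@,,
8) ,,,,,,
,,,,,,
@,,@,,
,@,@,,
,@,,,,
,@,@,@
,,@,@,
9) ,,,,,,
,,,,,,
,,@,,,
@@,,,,
,@,,@,
@@,@@,
,,@@@,
10) ,,,@,,
,,,,,,
,@,,,,
@@@,,,
,,,@@,
@@,,,,
,@@,@@
11) ,,@@@,
,,,,,,
@@@,,,
@@@@,,
,,,@,@
@@,,,,
,@@@@@
12) ,@,,,@
,,,,,,
@,,@,,
,,,@@@
,,,@@@
,@,,,,
,,,,,@
13) @,,,,,
@,,,,,
,,,@,@
@,@,,,
@,@@,@
@,,,,@
,,,,,,
14) ,,,,,,
@,,,,@
@@,,,@
@,@,,,
,,@@@,
@@,,@@
@,,,,@
15) ,,,,,,
,@,,,@
,,,,,,
@,@,@,
,,@,@,
,@@,,,
,@,,@,
16) @,,,,,
,,,,,,
@@,,,@
,@,,,@
,,@,,@
,@@,,,
,@@,,,
17) ,@,,,,
,@,,,@
,@,,,@
,@@,@@
,,@,,,
@,,@,,
@,@,,,

1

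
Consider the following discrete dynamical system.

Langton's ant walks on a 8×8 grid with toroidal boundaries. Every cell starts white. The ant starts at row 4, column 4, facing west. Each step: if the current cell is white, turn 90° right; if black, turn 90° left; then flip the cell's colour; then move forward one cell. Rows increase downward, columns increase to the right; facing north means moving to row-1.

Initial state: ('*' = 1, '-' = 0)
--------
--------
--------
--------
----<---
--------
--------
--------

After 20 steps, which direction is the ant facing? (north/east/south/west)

east

[0] --------
--------
--------
--------
----<---
--------
--------
--------
[1] --------
--------
--------
----^---
----*---
--------
--------
--------
[2] --------
--------
--------
----*>--
----*---
--------
--------
--------
[3] --------
--------
--------
----**--
----*v--
--------
--------
--------
[4] --------
--------
--------
----**--
----<*--
--------
--------
--------
[5] --------
--------
--------
----**--
-----*--
----v---
--------
--------
[6] --------
--------
--------
----**--
-----*--
---<*---
--------
--------
[7] --------
--------
--------
----**--
---^-*--
---**---
--------
--------
[8] --------
--------
--------
----**--
---*>*--
---**---
--------
--------
[9] --------
--------
--------
----**--
---***--
---*v---
--------
--------
[10] --------
--------
--------
----**--
---***--
---*->--
--------
--------
[11] --------
--------
--------
----**--
---***--
---*-*--
-----v--
--------
[12] --------
--------
--------
----**--
---***--
---*-*--
----<*--
--------
[13] --------
--------
--------
----**--
---***--
---*^*--
----**--
--------
[14] --------
--------
--------
----**--
---***--
---**>--
----**--
--------
[15] --------
--------
--------
----**--
---**^--
---**---
----**--
--------
[16] --------
--------
--------
----**--
---*<---
---**---
----**--
--------
[17] --------
--------
--------
----**--
---*----
---*v---
----**--
--------
[18] --------
--------
--------
----**--
---*----
---*->--
----**--
--------
[19] --------
--------
--------
----**--
---*----
---*-*--
----*v--
--------
[20] --------
--------
--------
----**--
---*----
---*-*--
----*->-
--------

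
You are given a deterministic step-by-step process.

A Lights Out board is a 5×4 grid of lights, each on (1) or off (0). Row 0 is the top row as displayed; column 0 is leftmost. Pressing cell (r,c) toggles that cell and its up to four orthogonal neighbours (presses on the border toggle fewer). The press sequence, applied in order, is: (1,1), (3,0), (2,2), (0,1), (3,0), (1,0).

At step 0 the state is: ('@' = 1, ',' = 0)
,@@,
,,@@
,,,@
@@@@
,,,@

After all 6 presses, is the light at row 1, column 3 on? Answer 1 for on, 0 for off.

1

t=0: ,@@,
,,@@
,,,@
@@@@
,,,@
t=1: ,,@,
@@,@
,@,@
@@@@
,,,@
t=2: ,,@,
@@,@
@@,@
,,@@
@,,@
t=3: ,,@,
@@@@
@,@,
,,,@
@,,@
t=4: @@,,
@,@@
@,@,
,,,@
@,,@
t=5: @@,,
@,@@
,,@,
@@,@
,,,@
t=6: ,@,,
,@@@
@,@,
@@,@
,,,@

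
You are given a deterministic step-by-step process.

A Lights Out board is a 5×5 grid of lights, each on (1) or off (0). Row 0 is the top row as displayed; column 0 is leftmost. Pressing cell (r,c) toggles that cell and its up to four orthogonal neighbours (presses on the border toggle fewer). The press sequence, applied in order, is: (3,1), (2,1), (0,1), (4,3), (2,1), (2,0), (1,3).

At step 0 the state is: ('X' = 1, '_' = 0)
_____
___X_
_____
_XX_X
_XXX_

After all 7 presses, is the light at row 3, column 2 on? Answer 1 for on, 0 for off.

step 0: _____
___X_
_____
_XX_X
_XXX_
step 1: _____
___X_
_X___
X___X
__XX_
step 2: _____
_X_X_
X_X__
XX__X
__XX_
step 3: XXX__
___X_
X_X__
XX__X
__XX_
step 4: XXX__
___X_
X_X__
XX_XX
____X
step 5: XXX__
_X_X_
_X___
X__XX
____X
step 6: XXX__
XX_X_
X____
___XX
____X
step 7: XXXX_
XXX_X
X__X_
___XX
____X

0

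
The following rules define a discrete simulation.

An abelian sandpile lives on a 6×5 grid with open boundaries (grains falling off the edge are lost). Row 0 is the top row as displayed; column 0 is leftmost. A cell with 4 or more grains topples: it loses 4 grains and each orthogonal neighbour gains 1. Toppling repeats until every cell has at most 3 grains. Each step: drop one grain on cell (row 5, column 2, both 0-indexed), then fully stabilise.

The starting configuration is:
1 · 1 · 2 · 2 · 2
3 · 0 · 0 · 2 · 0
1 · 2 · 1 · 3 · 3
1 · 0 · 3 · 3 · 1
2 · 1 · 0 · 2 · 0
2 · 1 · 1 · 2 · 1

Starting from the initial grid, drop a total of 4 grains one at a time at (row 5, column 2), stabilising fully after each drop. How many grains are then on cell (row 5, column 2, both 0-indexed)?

1

step 0: 1 · 1 · 2 · 2 · 2
3 · 0 · 0 · 2 · 0
1 · 2 · 1 · 3 · 3
1 · 0 · 3 · 3 · 1
2 · 1 · 0 · 2 · 0
2 · 1 · 1 · 2 · 1
step 1: 1 · 1 · 2 · 2 · 2
3 · 0 · 0 · 2 · 0
1 · 2 · 1 · 3 · 3
1 · 0 · 3 · 3 · 1
2 · 1 · 0 · 2 · 0
2 · 1 · 2 · 2 · 1
step 2: 1 · 1 · 2 · 2 · 2
3 · 0 · 0 · 2 · 0
1 · 2 · 1 · 3 · 3
1 · 0 · 3 · 3 · 1
2 · 1 · 0 · 2 · 0
2 · 1 · 3 · 2 · 1
step 3: 1 · 1 · 2 · 2 · 2
3 · 0 · 0 · 2 · 0
1 · 2 · 1 · 3 · 3
1 · 0 · 3 · 3 · 1
2 · 1 · 1 · 2 · 0
2 · 2 · 0 · 3 · 1
step 4: 1 · 1 · 2 · 2 · 2
3 · 0 · 0 · 2 · 0
1 · 2 · 1 · 3 · 3
1 · 0 · 3 · 3 · 1
2 · 1 · 1 · 2 · 0
2 · 2 · 1 · 3 · 1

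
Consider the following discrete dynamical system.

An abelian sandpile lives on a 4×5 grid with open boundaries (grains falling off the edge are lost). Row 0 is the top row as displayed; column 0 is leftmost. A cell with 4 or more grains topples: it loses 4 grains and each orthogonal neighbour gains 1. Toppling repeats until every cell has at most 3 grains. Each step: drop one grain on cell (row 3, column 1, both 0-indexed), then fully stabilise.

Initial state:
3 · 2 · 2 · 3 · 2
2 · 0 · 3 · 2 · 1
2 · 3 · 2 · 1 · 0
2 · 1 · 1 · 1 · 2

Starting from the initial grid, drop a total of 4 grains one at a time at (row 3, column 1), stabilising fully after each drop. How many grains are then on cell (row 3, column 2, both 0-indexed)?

t=0: 3 · 2 · 2 · 3 · 2
2 · 0 · 3 · 2 · 1
2 · 3 · 2 · 1 · 0
2 · 1 · 1 · 1 · 2
t=1: 3 · 2 · 2 · 3 · 2
2 · 0 · 3 · 2 · 1
2 · 3 · 2 · 1 · 0
2 · 2 · 1 · 1 · 2
t=2: 3 · 2 · 2 · 3 · 2
2 · 0 · 3 · 2 · 1
2 · 3 · 2 · 1 · 0
2 · 3 · 1 · 1 · 2
t=3: 3 · 2 · 2 · 3 · 2
2 · 1 · 3 · 2 · 1
3 · 0 · 3 · 1 · 0
3 · 1 · 2 · 1 · 2
t=4: 3 · 2 · 2 · 3 · 2
2 · 1 · 3 · 2 · 1
3 · 0 · 3 · 1 · 0
3 · 2 · 2 · 1 · 2

2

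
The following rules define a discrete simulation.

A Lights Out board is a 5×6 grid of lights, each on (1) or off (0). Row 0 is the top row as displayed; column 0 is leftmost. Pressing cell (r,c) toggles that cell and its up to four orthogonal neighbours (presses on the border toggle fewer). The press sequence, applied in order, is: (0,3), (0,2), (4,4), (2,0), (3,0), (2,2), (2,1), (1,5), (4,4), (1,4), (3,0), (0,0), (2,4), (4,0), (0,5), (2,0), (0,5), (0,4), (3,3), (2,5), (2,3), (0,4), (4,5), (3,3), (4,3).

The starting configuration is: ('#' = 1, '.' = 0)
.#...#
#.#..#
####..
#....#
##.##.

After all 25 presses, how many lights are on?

15

step 0: .#...#
#.#..#
####..
#....#
##.##.
step 1: .#####
#.##.#
####..
#....#
##.##.
step 2: ....##
#..#.#
####..
#....#
##.##.
step 3: ....##
#..#.#
####..
#...##
##...#
step 4: ....##
...#.#
..##..
....##
##...#
step 5: ....##
...#.#
#.##..
##..##
.#...#
step 6: ....##
..##.#
##....
###.##
.#...#
step 7: ....##
.###.#
..#...
#.#.##
.#...#
step 8: ....#.
.####.
..#..#
#.#.##
.#...#
step 9: ....#.
.####.
..#..#
#.#..#
.#.##.
step 10: ......
.##..#
..#.##
#.#..#
.#.##.
step 11: ......
.##..#
#.#.##
.##..#
##.##.
step 12: ##....
###..#
#.#.##
.##..#
##.##.
step 13: ##....
###.##
#.##..
.##.##
##.##.
step 14: ##....
###.##
#.##..
###.##
...##.
step 15: ##..##
###.#.
#.##..
###.##
...##.
step 16: ##..##
.##.#.
.###..
.##.##
...##.
step 17: ##....
.##.##
.###..
.##.##
...##.
step 18: ##.###
.##..#
.###..
.##.##
...##.
step 19: ##.###
.##..#
.##...
.#.#.#
....#.
step 20: ##.###
.##...
.##.##
.#.#..
....#.
step 21: ##.###
.###..
.#.#.#
.#....
....#.
step 22: ##....
.####.
.#.#.#
.#....
....#.
step 23: ##....
.####.
.#.#.#
.#...#
.....#
step 24: ##....
.####.
.#...#
.#####
...#.#
step 25: ##....
.####.
.#...#
.##.##
..#.##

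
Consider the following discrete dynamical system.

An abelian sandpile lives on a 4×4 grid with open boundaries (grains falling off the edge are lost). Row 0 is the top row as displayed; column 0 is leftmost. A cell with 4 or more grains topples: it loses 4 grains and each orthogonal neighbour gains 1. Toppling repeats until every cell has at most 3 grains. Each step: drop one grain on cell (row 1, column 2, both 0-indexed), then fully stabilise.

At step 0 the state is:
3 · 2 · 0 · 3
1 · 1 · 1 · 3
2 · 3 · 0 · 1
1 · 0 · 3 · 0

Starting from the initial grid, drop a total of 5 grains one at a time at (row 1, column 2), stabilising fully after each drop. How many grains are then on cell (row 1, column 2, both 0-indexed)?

3

0) 3 · 2 · 0 · 3
1 · 1 · 1 · 3
2 · 3 · 0 · 1
1 · 0 · 3 · 0
1) 3 · 2 · 0 · 3
1 · 1 · 2 · 3
2 · 3 · 0 · 1
1 · 0 · 3 · 0
2) 3 · 2 · 0 · 3
1 · 1 · 3 · 3
2 · 3 · 0 · 1
1 · 0 · 3 · 0
3) 3 · 2 · 2 · 0
1 · 2 · 1 · 1
2 · 3 · 1 · 2
1 · 0 · 3 · 0
4) 3 · 2 · 2 · 0
1 · 2 · 2 · 1
2 · 3 · 1 · 2
1 · 0 · 3 · 0
5) 3 · 2 · 2 · 0
1 · 2 · 3 · 1
2 · 3 · 1 · 2
1 · 0 · 3 · 0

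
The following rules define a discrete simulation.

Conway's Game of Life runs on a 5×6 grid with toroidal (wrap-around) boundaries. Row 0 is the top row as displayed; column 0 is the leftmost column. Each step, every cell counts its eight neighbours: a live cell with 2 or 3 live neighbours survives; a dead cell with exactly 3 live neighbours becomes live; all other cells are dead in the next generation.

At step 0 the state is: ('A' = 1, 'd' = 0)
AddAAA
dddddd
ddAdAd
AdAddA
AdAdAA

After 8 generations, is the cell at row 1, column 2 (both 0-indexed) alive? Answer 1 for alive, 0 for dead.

gen 0: AddAAA
dddddd
ddAdAd
AdAddA
AdAdAA
gen 1: AAdAdd
dddddd
dAdAdA
AdAddd
ddAddd
gen 2: dAAddd
dAddAd
AAAddd
AdAAdd
AdAAdd
gen 3: Addddd
dddAdd
AddddA
AddddA
Addddd
gen 4: dddddd
AddddA
AdddAA
dAdddd
AAdddd
gen 5: dAdddA
AdddAd
dAddAd
dAdddd
AAdddd
gen 6: dAdddA
AAddAd
AAdddA
dAAddd
dAAddd
gen 7: dddddA
ddAdAd
dddddA
dddddd
dddddd
gen 8: dddddd
ddddAA
dddddd
dddddd
dddddd

0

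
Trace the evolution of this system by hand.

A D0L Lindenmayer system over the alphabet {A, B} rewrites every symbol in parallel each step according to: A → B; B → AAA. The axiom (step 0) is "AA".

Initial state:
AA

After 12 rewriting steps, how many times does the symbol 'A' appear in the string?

1458

t=0: AA
t=1: BB
t=2: AAAAAA
t=3: BBBBBB
t=4: AAAAAAAAAAAAAAAAAA
t=5: BBBBBBBBBBBBBBBBBB
t=6: AAAAAAAAAAAAAAAAAAAAAAAAAAAAAAAAAAAAAAAAAAAAAAAAAAAAAA
t=7: BBBBBBBBBBBBBBBBBBBBBBBBBBBBBBBBBBBBBBBBBBBBBBBBBBBBBB
t=8: AAAAAAAAAAAAAAAAAAAAAAAAAAAAAAAAAAAAAAAAAAAAAAAAAAAAAAAAAA…AAAAAAAAAAAAAAAAAAAAAAAAAAAAAAAAAAAAAAAAAAAAAAAAAAAAAAAAAA  (len 162)
t=9: BBBBBBBBBBBBBBBBBBBBBBBBBBBBBBBBBBBBBBBBBBBBBBBBBBBBBBBBBB…BBBBBBBBBBBBBBBBBBBBBBBBBBBBBBBBBBBBBBBBBBBBBBBBBBBBBBBBBB  (len 162)
t=10: AAAAAAAAAAAAAAAAAAAAAAAAAAAAAAAAAAAAAAAAAAAAAAAAAAAAAAAAAA…AAAAAAAAAAAAAAAAAAAAAAAAAAAAAAAAAAAAAAAAAAAAAAAAAAAAAAAAAA  (len 486)
t=11: BBBBBBBBBBBBBBBBBBBBBBBBBBBBBBBBBBBBBBBBBBBBBBBBBBBBBBBBBB…BBBBBBBBBBBBBBBBBBBBBBBBBBBBBBBBBBBBBBBBBBBBBBBBBBBBBBBBBB  (len 486)
t=12: AAAAAAAAAAAAAAAAAAAAAAAAAAAAAAAAAAAAAAAAAAAAAAAAAAAAAAAAAA…AAAAAAAAAAAAAAAAAAAAAAAAAAAAAAAAAAAAAAAAAAAAAAAAAAAAAAAAAA  (len 1458)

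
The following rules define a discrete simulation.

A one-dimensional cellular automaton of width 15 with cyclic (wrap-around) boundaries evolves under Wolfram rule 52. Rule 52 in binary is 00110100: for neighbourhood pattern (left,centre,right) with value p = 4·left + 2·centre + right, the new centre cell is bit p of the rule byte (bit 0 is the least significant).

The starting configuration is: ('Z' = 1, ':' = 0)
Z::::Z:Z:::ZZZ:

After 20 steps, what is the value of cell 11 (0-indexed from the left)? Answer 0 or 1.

0

k=0  Z::::Z:Z:::ZZZ:
k=1  ZZ:::ZZZZ:::::Z
k=2  ::Z::::::Z:::::
k=3  ::ZZ:::::ZZ::::
k=4  ::::Z::::::Z:::
k=5  ::::ZZ:::::ZZ::
k=6  ::::::Z::::::Z:
k=7  ::::::ZZ:::::ZZ
k=8  Z:::::::Z::::::
k=9  ZZ::::::ZZ:::::
k=10  ::Z:::::::Z::::
k=11  ::ZZ::::::ZZ:::
k=12  ::::Z:::::::Z::
k=13  ::::ZZ::::::ZZ:
k=14  ::::::Z:::::::Z
k=15  Z:::::ZZ::::::Z
k=16  :Z::::::Z::::::
k=17  :ZZ:::::ZZ:::::
k=18  :::Z::::::Z::::
k=19  :::ZZ:::::ZZ:::
k=20  :::::Z::::::Z::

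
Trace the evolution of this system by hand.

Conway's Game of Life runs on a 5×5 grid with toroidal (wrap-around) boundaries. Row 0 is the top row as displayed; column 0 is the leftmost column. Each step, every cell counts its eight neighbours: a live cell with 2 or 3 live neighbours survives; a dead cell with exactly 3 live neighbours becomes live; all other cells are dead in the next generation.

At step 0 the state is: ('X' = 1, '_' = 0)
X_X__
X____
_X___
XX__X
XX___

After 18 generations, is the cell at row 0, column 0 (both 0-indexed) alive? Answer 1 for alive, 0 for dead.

0) X_X__
X____
_X___
XX__X
XX___
1) X___X
X____
_X__X
__X_X
__X__
2) XX__X
_X___
_X_XX
XXX__
XX__X
3) __X_X
_X_X_
___XX
_____
___X_
4) __X_X
X____
__XXX
___XX
___X_
5) ___XX
XXX__
X_X__
_____
__X__
6) X__XX
X_X__
X_X__
_X___
___X_
7) XXXX_
X_X__
X_X__
_XX__
X_XX_
8) X____
X____
X_XX_
X___X
X____
9) XX__X
X____
X__X_
X__X_
XX___
10) ____X
_____
XX___
X_X__
__X__
11) _____
X____
XX___
X_X__
_X_X_
12) _____
XX___
X___X
X_X_X
_XX__
13) X_X__
XX__X
___X_
__X_X
XXXX_
14) _____
XXXXX
_XXX_
X___X
X____
15) __XX_
X___X
_____
X_XXX
X___X
16) _X_X_
___XX
_X___
XX_X_
X____
17) X_XX_
X__XX
_X_X_
XXX_X
X____
18) X_XX_
X____
_____
__XXX
_____

1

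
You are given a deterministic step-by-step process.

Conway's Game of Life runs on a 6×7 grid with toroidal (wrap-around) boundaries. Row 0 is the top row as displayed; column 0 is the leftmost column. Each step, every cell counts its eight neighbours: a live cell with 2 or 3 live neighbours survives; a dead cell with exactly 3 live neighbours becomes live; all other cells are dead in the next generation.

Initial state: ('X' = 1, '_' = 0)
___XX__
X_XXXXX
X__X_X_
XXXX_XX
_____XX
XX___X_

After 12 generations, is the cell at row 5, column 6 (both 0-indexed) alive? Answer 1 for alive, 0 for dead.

gen 0: ___XX__
X_XXXXX
X__X_X_
XXXX_XX
_____XX
XX___X_
gen 1: _______
XXX____
_______
_XXX___
_______
X____X_
gen 2: X_____X
_X_____
X__X___
__X____
_XX____
_______
gen 3: X______
_X____X
_XX____
__XX___
_XX____
XX_____
gen 4: ______X
_XX____
XX_X___
___X___
X__X___
X_X____
gen 5: X_X____
_XX____
XX_X___
XX_XX__
_XXX___
XX____X
gen 6: __X___X
___X___
___XX__
____X__
___XX_X
___X__X
gen 7: __XX___
__XXX__
___XX__
_______
___XX__
X_XXX_X
gen 8: _____X_
_______
__X_X__
_______
__X_XX_
_X___X_
gen 9: _______
_______
_______
____XX_
____XX_
_____XX
gen 10: _______
_______
_______
____XX_
_______
____XXX
gen 11: _____X_
_______
_______
_______
______X
_____X_
gen 12: _______
_______
_______
_______
_______
_____XX

1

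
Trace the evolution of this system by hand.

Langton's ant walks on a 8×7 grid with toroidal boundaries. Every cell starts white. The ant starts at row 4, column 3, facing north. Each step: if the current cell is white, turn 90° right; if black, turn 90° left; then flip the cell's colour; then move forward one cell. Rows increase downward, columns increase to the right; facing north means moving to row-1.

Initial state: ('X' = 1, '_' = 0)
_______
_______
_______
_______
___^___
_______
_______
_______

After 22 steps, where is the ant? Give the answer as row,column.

k=0  _______
_______
_______
_______
___^___
_______
_______
_______
k=1  _______
_______
_______
_______
___X>__
_______
_______
_______
k=2  _______
_______
_______
_______
___XX__
____v__
_______
_______
k=3  _______
_______
_______
_______
___XX__
___<X__
_______
_______
k=4  _______
_______
_______
_______
___^X__
___XX__
_______
_______
k=5  _______
_______
_______
_______
__<_X__
___XX__
_______
_______
k=6  _______
_______
_______
__^____
__X_X__
___XX__
_______
_______
k=7  _______
_______
_______
__X>___
__X_X__
___XX__
_______
_______
k=8  _______
_______
_______
__XX___
__XvX__
___XX__
_______
_______
k=9  _______
_______
_______
__XX___
__<XX__
___XX__
_______
_______
k=10  _______
_______
_______
__XX___
___XX__
__vXX__
_______
_______
k=11  _______
_______
_______
__XX___
___XX__
_<XXX__
_______
_______
k=12  _______
_______
_______
__XX___
_^_XX__
_XXXX__
_______
_______
k=13  _______
_______
_______
__XX___
_X>XX__
_XXXX__
_______
_______
k=14  _______
_______
_______
__XX___
_XXXX__
_XvXX__
_______
_______
k=15  _______
_______
_______
__XX___
_XXXX__
_X_>X__
_______
_______
k=16  _______
_______
_______
__XX___
_XX^X__
_X__X__
_______
_______
k=17  _______
_______
_______
__XX___
_X<_X__
_X__X__
_______
_______
k=18  _______
_______
_______
__XX___
_X__X__
_Xv_X__
_______
_______
k=19  _______
_______
_______
__XX___
_X__X__
_<X_X__
_______
_______
k=20  _______
_______
_______
__XX___
_X__X__
__X_X__
_v_____
_______
k=21  _______
_______
_______
__XX___
_X__X__
__X_X__
<X_____
_______
k=22  _______
_______
_______
__XX___
_X__X__
^_X_X__
XX_____
_______

5,0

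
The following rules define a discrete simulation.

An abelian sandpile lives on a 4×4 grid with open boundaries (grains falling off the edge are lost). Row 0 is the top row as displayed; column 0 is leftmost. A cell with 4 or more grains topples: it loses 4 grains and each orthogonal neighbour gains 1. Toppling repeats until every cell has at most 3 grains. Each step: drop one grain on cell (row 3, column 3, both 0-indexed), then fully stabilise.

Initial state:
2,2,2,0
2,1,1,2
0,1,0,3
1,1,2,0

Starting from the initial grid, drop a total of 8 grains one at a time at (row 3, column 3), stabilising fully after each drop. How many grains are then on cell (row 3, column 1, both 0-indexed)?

0) 2,2,2,0
2,1,1,2
0,1,0,3
1,1,2,0
1) 2,2,2,0
2,1,1,2
0,1,0,3
1,1,2,1
2) 2,2,2,0
2,1,1,2
0,1,0,3
1,1,2,2
3) 2,2,2,0
2,1,1,2
0,1,0,3
1,1,2,3
4) 2,2,2,0
2,1,1,3
0,1,1,0
1,1,3,1
5) 2,2,2,0
2,1,1,3
0,1,1,0
1,1,3,2
6) 2,2,2,0
2,1,1,3
0,1,1,0
1,1,3,3
7) 2,2,2,0
2,1,1,3
0,1,2,1
1,2,0,1
8) 2,2,2,0
2,1,1,3
0,1,2,1
1,2,0,2

2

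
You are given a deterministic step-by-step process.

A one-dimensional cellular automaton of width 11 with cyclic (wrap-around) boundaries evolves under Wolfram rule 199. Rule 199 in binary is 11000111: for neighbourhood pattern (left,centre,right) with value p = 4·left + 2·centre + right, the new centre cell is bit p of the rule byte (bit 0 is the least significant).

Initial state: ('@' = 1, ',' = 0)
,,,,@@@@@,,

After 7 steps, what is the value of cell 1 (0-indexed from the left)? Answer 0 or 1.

t=0: ,,,,@@@@@,,
t=1: @@@@,@@@@,@
t=2: @@@@,,@@@,,
t=3: ,@@@,@,@@,@
t=4: ,,@@,@,,@,@
t=5: ,@,@,@,@@,@
t=6: ,@,@,@,,@,@
t=7: ,@,@,@,@@,@

1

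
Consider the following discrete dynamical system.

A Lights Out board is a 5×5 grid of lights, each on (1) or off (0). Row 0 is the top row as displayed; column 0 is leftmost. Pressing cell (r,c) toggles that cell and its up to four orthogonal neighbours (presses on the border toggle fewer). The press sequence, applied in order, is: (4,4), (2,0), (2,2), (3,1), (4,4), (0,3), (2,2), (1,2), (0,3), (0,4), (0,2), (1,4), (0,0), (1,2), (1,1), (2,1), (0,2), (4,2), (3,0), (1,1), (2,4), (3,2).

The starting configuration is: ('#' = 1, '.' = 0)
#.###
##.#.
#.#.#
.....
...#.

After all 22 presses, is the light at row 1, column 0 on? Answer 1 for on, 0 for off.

0) #.###
##.#.
#.#.#
.....
...#.
1) #.###
##.#.
#.#.#
....#
....#
2) #.###
.#.#.
.##.#
#...#
....#
3) #.###
.###.
...##
#.#.#
....#
4) #.###
.###.
.#.##
.#..#
.#..#
5) #.###
.###.
.#.##
.#...
.#.#.
6) #....
.##..
.#.##
.#...
.#.#.
7) #....
.#...
..#.#
.##..
.#.#.
8) #.#..
..##.
....#
.##..
.#.#.
9) #..##
..#..
....#
.##..
.#.#.
10) #....
..#.#
....#
.##..
.#.#.
11) ####.
....#
....#
.##..
.#.#.
12) #####
...#.
.....
.##..
.#.#.
13) ..###
#..#.
.....
.##..
.#.#.
14) ...##
###..
..#..
.##..
.#.#.
15) .#.##
.....
.##..
.##..
.#.#.
16) .#.##
.#...
#....
..#..
.#.#.
17) ..#.#
.##..
#....
..#..
.#.#.
18) ..#.#
.##..
#....
.....
..#..
19) ..#.#
.##..
.....
##...
#.#..
20) .##.#
#....
.#...
##...
#.#..
21) .##.#
#...#
.#.##
##..#
#.#..
22) .##.#
#...#
.####
#.###
#....

1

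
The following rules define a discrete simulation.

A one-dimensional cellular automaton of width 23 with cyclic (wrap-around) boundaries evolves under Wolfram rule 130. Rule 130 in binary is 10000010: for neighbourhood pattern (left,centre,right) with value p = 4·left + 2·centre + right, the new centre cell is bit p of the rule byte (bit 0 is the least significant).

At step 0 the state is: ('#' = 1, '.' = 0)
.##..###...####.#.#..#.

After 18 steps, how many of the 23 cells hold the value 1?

[0] .##..###...####.#.#..#.
[1] #...#.#...#.##......#..
[2] ...#.....#.........#..#
[3] ..#.....#.........#..#.
[4] .#.....#.........#..#..
[5] #.....#.........#..#...
[6] .....#.........#..#...#
[7] ....#.........#..#...#.
[8] ...#.........#..#...#..
[9] ..#.........#..#...#...
[10] .#.........#..#...#....
[11] #.........#..#...#.....
[12] .........#..#...#.....#
[13] ........#..#...#.....#.
[14] .......#..#...#.....#..
[15] ......#..#...#.....#...
[16] .....#..#...#.....#....
[17] ....#..#...#.....#.....
[18] ...#..#...#.....#......

4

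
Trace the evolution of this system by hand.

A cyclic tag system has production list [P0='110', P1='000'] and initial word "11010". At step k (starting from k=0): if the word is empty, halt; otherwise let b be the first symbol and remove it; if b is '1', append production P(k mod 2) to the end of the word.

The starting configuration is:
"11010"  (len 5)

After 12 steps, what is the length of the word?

step 0: "11010"  (len 5)
step 1: "1010110"  (len 7)
step 2: "010110000"  (len 9)
step 3: "10110000"  (len 8)
step 4: "0110000000"  (len 10)
step 5: "110000000"  (len 9)
step 6: "10000000000"  (len 11)
step 7: "0000000000110"  (len 13)
step 8: "000000000110"  (len 12)
step 9: "00000000110"  (len 11)
step 10: "0000000110"  (len 10)
step 11: "000000110"  (len 9)
step 12: "00000110"  (len 8)

8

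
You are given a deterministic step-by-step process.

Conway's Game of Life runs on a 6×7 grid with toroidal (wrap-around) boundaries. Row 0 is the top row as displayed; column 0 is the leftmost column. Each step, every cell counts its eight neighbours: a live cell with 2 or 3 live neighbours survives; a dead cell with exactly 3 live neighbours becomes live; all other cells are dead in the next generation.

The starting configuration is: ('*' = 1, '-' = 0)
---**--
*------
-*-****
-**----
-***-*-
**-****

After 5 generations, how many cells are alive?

0) ---**--
*------
-*-****
-**----
-***-*-
**-****
1) -***---
*-*---*
-*-****
------*
-----*-
**----*
2) ---*---
------*
-****--
*-----*
-----*-
**----*
3) ------*
----*--
-***-**
*******
-*---*-
*-----*
4) *----**
*-***-*
-------
-------
---*---
*----**
5) ---*---
**-**--
---*---
-------
------*
*---**-

10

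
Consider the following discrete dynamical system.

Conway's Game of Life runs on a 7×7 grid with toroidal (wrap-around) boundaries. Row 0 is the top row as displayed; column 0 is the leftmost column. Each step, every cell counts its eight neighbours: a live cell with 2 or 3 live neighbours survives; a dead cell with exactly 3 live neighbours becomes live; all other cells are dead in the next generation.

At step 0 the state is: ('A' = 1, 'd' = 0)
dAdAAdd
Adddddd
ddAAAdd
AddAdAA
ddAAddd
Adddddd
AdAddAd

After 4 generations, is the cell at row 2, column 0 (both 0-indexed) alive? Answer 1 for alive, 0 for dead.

gen 0: dAdAAdd
Adddddd
ddAAAdd
AddAdAA
ddAAddd
Adddddd
AdAddAd
gen 1: AAAAAdA
dAddddd
AAAAAAd
dAdddAA
AAAAAdd
ddAAddA
AdAAAdA
gen 2: ddddAdA
ddddddd
dddAAAd
ddddddd
ddddAdd
ddddddA
ddddddd
gen 3: ddddddd
dddAddd
ddddAdd
dddAdAd
ddddddd
ddddddd
dddddAd
gen 4: ddddddd
ddddddd
dddAAdd
ddddAdd
ddddddd
ddddddd
ddddddd

0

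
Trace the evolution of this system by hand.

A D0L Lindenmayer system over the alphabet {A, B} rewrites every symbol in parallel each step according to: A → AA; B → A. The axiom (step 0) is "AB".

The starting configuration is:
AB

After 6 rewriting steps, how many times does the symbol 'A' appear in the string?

step 0: AB
step 1: AAA
step 2: AAAAAA
step 3: AAAAAAAAAAAA
step 4: AAAAAAAAAAAAAAAAAAAAAAAA
step 5: AAAAAAAAAAAAAAAAAAAAAAAAAAAAAAAAAAAAAAAAAAAAAAAA
step 6: AAAAAAAAAAAAAAAAAAAAAAAAAAAAAAAAAAAAAAAAAAAAAAAAAAAAAAAAAAAAAAAAAAAAAAAAAAAAAAAAAAAAAAAAAAAAAAAA

96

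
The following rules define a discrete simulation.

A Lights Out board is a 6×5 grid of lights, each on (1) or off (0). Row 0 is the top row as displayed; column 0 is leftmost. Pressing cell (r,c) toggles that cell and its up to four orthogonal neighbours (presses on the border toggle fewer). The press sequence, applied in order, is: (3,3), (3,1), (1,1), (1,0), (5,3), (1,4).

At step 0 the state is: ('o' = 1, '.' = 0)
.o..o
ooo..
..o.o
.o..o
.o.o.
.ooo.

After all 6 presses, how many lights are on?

13

[0] .o..o
ooo..
..o.o
.o..o
.o.o.
.ooo.
[1] .o..o
ooo..
..ooo
.ooo.
.o...
.ooo.
[2] .o..o
ooo..
.oooo
o..o.
.....
.ooo.
[3] ....o
.....
..ooo
o..o.
.....
.ooo.
[4] o...o
oo...
o.ooo
o..o.
.....
.ooo.
[5] o...o
oo...
o.ooo
o..o.
...o.
.o..o
[6] o....
oo.oo
o.oo.
o..o.
...o.
.o..o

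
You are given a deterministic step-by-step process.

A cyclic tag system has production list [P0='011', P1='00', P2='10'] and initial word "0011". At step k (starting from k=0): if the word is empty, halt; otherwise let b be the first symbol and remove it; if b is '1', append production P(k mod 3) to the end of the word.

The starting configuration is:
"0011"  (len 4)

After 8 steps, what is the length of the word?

5

step 0: "0011"  (len 4)
step 1: "011"  (len 3)
step 2: "11"  (len 2)
step 3: "110"  (len 3)
step 4: "10011"  (len 5)
step 5: "001100"  (len 6)
step 6: "01100"  (len 5)
step 7: "1100"  (len 4)
step 8: "10000"  (len 5)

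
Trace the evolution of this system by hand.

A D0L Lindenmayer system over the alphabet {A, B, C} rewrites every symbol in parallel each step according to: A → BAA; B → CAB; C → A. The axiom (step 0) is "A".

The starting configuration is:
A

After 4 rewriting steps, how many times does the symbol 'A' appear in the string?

gen 0: A
gen 1: BAA
gen 2: CABBAABAA
gen 3: ABAACABCABBAABAACABBAABAA
gen 4: BAACABBAABAAABAACABABAACABCABBAABAACABBAABAAABAACABCABBAABAACABBAABAA

39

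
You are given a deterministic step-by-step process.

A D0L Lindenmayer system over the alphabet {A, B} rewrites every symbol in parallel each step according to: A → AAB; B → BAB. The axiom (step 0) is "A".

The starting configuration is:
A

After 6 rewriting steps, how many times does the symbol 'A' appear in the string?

step 0: A
step 1: AAB
step 2: AABAABBAB
step 3: AABAABBABAABAABBABBABAABBAB
step 4: AABAABBABAABAABBABBABAABBABAABAABBABAABAABBABBABAABBABBABAABBABAABAABBABBABAABBAB
step 5: AABAABBABAABAABBABBABAABBABAABAABBABAABAABBABBABAABBABBABA…BBABAABAABBABAABAABBABBABAABBABBABAABBABAABAABBABBABAABBAB  (len 243)
step 6: AABAABBABAABAABBABBABAABBABAABAABBABAABAABBABBABAABBABBABA…BBABAABAABBABAABAABBABBABAABBABBABAABBABAABAABBABBABAABBAB  (len 729)

365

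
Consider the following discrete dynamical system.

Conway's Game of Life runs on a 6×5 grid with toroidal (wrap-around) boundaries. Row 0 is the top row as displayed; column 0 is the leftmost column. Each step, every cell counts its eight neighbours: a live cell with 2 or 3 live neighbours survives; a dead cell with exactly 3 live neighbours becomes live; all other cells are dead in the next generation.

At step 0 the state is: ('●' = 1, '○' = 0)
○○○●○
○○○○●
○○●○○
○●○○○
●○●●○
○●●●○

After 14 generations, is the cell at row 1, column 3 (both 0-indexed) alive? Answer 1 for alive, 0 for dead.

t=0: ○○○●○
○○○○●
○○●○○
○●○○○
●○●●○
○●●●○
t=1: ○○○●●
○○○●○
○○○○○
○●○●○
●○○●●
○●○○○
t=2: ○○●●●
○○○●●
○○●○○
●○●●○
●●○●●
○○●○○
t=3: ○○●○●
○○○○●
○●●○○
●○○○○
●○○○○
○○○○○
t=4: ○○○●○
●●●○○
●●○○○
●○○○○
○○○○○
○○○○○
t=5: ○●●○○
●○●○●
○○●○●
●●○○○
○○○○○
○○○○○
t=6: ●●●●○
●○●○●
○○●○●
●●○○○
○○○○○
○○○○○
t=7: ●○●●○
○○○○○
○○●○●
●●○○○
○○○○○
○●●○○
t=8: ○○●●○
○●●○●
●●○○○
●●○○○
●○●○○
○●●●○
t=9: ●○○○●
○○○○●
○○○○●
○○●○●
●○○●●
○○○○●
t=10: ●○○●●
○○○●●
●○○○●
○○○○○
●○○○○
○○○○○
t=11: ●○○●○
○○○○○
●○○●●
●○○○●
○○○○○
●○○○○
t=12: ○○○○●
●○○●○
●○○●○
●○○●○
●○○○●
○○○○●
t=13: ●○○●●
●○○●○
●●●●○
●●○●○
●○○●○
○○○●●
t=14: ●○●○○
○○○○○
○○○●○
○○○●○
●●○●○
○○●○○

0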